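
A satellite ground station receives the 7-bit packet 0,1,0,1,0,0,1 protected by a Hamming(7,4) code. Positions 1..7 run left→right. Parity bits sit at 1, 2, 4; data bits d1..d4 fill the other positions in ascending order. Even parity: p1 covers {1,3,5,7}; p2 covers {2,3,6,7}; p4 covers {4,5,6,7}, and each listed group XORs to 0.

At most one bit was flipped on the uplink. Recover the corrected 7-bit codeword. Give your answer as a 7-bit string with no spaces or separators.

s1 (pos 1,3,5,7): 0⊕0⊕0⊕1 = 1
s2 (pos 2,3,6,7): 1⊕0⊕0⊕1 = 0
s4 (pos 4,5,6,7): 1⊕0⊕0⊕1 = 0
Syndrome s4…s1 = 001 → error at position 1.
Flip position 1: 0101001 → 1101001

1101001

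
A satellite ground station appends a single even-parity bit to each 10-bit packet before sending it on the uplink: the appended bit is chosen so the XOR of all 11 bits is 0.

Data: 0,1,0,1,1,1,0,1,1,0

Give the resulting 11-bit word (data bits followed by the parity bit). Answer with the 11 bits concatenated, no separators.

XOR of the 10 data bits: 0⊕1⊕0⊕1⊕1⊕1⊕0⊕1⊕1⊕0 = 0
Parity bit = 0 (so all 11 bits XOR to 0).

01011101100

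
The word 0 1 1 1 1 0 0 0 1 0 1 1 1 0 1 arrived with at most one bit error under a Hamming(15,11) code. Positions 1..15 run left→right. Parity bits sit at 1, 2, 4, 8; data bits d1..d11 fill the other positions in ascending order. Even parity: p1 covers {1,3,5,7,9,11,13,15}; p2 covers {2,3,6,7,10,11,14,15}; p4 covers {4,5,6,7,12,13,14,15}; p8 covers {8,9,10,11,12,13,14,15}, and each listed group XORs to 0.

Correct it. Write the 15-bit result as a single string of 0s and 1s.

s1 (pos 1,3,5,7,9,11,13,15): 0⊕1⊕1⊕0⊕1⊕1⊕1⊕1 = 0
s2 (pos 2,3,6,7,10,11,14,15): 1⊕1⊕0⊕0⊕0⊕1⊕0⊕1 = 0
s4 (pos 4,5,6,7,12,13,14,15): 1⊕1⊕0⊕0⊕1⊕1⊕0⊕1 = 1
s8 (pos 8,9,10,11,12,13,14,15): 0⊕1⊕0⊕1⊕1⊕1⊕0⊕1 = 1
Syndrome s8…s1 = 1100 → error at position 12.
Flip position 12: 011110001011101 → 011110001010101

011110001010101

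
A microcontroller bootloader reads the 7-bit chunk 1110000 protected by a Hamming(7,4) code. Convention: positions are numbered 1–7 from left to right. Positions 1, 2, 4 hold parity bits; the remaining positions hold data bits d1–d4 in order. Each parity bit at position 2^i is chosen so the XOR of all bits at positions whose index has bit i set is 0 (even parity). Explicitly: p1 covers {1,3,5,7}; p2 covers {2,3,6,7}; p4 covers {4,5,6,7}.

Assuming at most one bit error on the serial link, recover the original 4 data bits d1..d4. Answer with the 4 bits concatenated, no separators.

1000

s1 (pos 1,3,5,7): 1⊕1⊕0⊕0 = 0
s2 (pos 2,3,6,7): 1⊕1⊕0⊕0 = 0
s4 (pos 4,5,6,7): 0⊕0⊕0⊕0 = 0
Syndrome s4…s1 = 000 → no error.
Read data bits from positions 3,5,6,7: 1000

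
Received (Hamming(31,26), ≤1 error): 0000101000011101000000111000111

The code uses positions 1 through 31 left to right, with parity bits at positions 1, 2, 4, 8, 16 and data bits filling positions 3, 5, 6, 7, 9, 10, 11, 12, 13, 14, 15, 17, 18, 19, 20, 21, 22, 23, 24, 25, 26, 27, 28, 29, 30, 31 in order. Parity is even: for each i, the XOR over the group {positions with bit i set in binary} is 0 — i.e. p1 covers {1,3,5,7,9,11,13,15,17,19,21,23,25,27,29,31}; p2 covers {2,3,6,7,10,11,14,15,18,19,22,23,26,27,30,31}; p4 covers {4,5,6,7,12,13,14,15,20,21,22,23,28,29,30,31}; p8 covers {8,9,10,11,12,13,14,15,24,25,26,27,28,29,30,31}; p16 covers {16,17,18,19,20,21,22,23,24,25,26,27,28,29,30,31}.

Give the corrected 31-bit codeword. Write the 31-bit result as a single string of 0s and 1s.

s1 (pos 1,3,5,7,9,11,13,15,17,19,21,23,25,27,29,31): 0⊕0⊕1⊕1⊕0⊕0⊕1⊕0⊕0⊕0⊕0⊕1⊕1⊕0⊕1⊕1 = 1
s2 (pos 2,3,6,7,10,11,14,15,18,19,22,23,26,27,30,31): 0⊕0⊕0⊕1⊕0⊕0⊕1⊕0⊕0⊕0⊕0⊕1⊕0⊕0⊕1⊕1 = 1
s4 (pos 4,5,6,7,12,13,14,15,20,21,22,23,28,29,30,31): 0⊕1⊕0⊕1⊕1⊕1⊕1⊕0⊕0⊕0⊕0⊕1⊕0⊕1⊕1⊕1 = 1
s8 (pos 8,9,10,11,12,13,14,15,24,25,26,27,28,29,30,31): 0⊕0⊕0⊕0⊕1⊕1⊕1⊕0⊕1⊕1⊕0⊕0⊕0⊕1⊕1⊕1 = 0
s16 (pos 16,17,18,19,20,21,22,23,24,25,26,27,28,29,30,31): 1⊕0⊕0⊕0⊕0⊕0⊕0⊕1⊕1⊕1⊕0⊕0⊕0⊕1⊕1⊕1 = 1
Syndrome s16…s1 = 10111 → error at position 23.
Flip position 23: 0000101000011101000000111000111 → 0000101000011101000000011000111

0000101000011101000000011000111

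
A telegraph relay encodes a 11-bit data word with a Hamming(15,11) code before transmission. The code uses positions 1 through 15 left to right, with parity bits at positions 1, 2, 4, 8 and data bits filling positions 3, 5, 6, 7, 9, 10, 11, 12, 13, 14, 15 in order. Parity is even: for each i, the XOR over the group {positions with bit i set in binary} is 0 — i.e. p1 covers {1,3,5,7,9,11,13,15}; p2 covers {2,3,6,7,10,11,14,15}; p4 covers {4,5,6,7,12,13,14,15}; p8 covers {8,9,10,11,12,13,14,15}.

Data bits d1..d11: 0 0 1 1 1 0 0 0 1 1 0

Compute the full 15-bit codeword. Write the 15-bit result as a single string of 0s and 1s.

Place data at non-parity positions: p1 p2 0 p4 0 1 1 p8 1 0 0 0 1 1 0
p1 (pos 1,3,5,7,9,11,13,15): XOR of data positions = 0⊕0⊕1⊕1⊕0⊕1⊕0 = 1
p2 (pos 2,3,6,7,10,11,14,15): XOR of data positions = 0⊕1⊕1⊕0⊕0⊕1⊕0 = 1
p4 (pos 4,5,6,7,12,13,14,15): XOR of data positions = 0⊕1⊕1⊕0⊕1⊕1⊕0 = 0
p8 (pos 8,9,10,11,12,13,14,15): XOR of data positions = 1⊕0⊕0⊕0⊕1⊕1⊕0 = 1
Codeword: 110001111000110

110001111000110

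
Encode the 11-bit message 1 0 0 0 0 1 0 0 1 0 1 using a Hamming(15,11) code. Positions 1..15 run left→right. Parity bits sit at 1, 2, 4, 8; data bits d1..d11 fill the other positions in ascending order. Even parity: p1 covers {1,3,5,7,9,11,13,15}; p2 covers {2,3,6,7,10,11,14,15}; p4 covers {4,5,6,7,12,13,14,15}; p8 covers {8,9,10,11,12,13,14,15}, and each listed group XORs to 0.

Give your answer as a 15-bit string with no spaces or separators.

111000010100101

Place data at non-parity positions: p1 p2 1 p4 0 0 0 p8 0 1 0 0 1 0 1
p1 (pos 1,3,5,7,9,11,13,15): XOR of data positions = 1⊕0⊕0⊕0⊕0⊕1⊕1 = 1
p2 (pos 2,3,6,7,10,11,14,15): XOR of data positions = 1⊕0⊕0⊕1⊕0⊕0⊕1 = 1
p4 (pos 4,5,6,7,12,13,14,15): XOR of data positions = 0⊕0⊕0⊕0⊕1⊕0⊕1 = 0
p8 (pos 8,9,10,11,12,13,14,15): XOR of data positions = 0⊕1⊕0⊕0⊕1⊕0⊕1 = 1
Codeword: 111000010100101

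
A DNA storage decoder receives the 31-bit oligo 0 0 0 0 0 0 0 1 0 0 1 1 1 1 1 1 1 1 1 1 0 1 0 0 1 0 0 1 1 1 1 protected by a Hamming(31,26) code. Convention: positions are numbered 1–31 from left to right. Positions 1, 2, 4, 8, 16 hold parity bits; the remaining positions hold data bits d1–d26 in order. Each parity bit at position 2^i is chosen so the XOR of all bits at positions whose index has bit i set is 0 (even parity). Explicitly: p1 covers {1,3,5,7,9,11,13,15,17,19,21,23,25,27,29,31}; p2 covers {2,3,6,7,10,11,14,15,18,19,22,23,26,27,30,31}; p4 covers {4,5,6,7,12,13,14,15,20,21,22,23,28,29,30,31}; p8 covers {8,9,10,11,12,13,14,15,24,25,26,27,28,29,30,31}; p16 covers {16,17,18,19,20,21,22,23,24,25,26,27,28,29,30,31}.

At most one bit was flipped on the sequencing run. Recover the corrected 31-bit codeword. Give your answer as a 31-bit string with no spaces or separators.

0000000100111111111101011001111

s1 (pos 1,3,5,7,9,11,13,15,17,19,21,23,25,27,29,31): 0⊕0⊕0⊕0⊕0⊕1⊕1⊕1⊕1⊕1⊕0⊕0⊕1⊕0⊕1⊕1 = 0
s2 (pos 2,3,6,7,10,11,14,15,18,19,22,23,26,27,30,31): 0⊕0⊕0⊕0⊕0⊕1⊕1⊕1⊕1⊕1⊕1⊕0⊕0⊕0⊕1⊕1 = 0
s4 (pos 4,5,6,7,12,13,14,15,20,21,22,23,28,29,30,31): 0⊕0⊕0⊕0⊕1⊕1⊕1⊕1⊕1⊕0⊕1⊕0⊕1⊕1⊕1⊕1 = 0
s8 (pos 8,9,10,11,12,13,14,15,24,25,26,27,28,29,30,31): 1⊕0⊕0⊕1⊕1⊕1⊕1⊕1⊕0⊕1⊕0⊕0⊕1⊕1⊕1⊕1 = 1
s16 (pos 16,17,18,19,20,21,22,23,24,25,26,27,28,29,30,31): 1⊕1⊕1⊕1⊕1⊕0⊕1⊕0⊕0⊕1⊕0⊕0⊕1⊕1⊕1⊕1 = 1
Syndrome s16…s1 = 11000 → error at position 24.
Flip position 24: 0000000100111111111101001001111 → 0000000100111111111101011001111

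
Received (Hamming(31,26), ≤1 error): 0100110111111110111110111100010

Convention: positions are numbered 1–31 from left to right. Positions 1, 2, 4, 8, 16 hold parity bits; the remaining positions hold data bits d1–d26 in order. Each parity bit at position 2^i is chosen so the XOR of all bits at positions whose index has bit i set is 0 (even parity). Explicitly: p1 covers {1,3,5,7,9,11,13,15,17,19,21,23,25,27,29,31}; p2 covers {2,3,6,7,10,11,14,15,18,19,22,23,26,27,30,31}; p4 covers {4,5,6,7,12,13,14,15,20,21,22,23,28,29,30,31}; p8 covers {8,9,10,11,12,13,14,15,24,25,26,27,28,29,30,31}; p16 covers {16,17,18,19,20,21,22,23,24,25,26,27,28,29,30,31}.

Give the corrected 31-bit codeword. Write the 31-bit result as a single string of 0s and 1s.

s1 (pos 1,3,5,7,9,11,13,15,17,19,21,23,25,27,29,31): 0⊕0⊕1⊕0⊕1⊕1⊕1⊕1⊕1⊕1⊕1⊕1⊕1⊕0⊕0⊕0 = 0
s2 (pos 2,3,6,7,10,11,14,15,18,19,22,23,26,27,30,31): 1⊕0⊕1⊕0⊕1⊕1⊕1⊕1⊕1⊕1⊕0⊕1⊕1⊕0⊕1⊕0 = 1
s4 (pos 4,5,6,7,12,13,14,15,20,21,22,23,28,29,30,31): 0⊕1⊕1⊕0⊕1⊕1⊕1⊕1⊕1⊕1⊕0⊕1⊕0⊕0⊕1⊕0 = 0
s8 (pos 8,9,10,11,12,13,14,15,24,25,26,27,28,29,30,31): 1⊕1⊕1⊕1⊕1⊕1⊕1⊕1⊕1⊕1⊕1⊕0⊕0⊕0⊕1⊕0 = 0
s16 (pos 16,17,18,19,20,21,22,23,24,25,26,27,28,29,30,31): 0⊕1⊕1⊕1⊕1⊕1⊕0⊕1⊕1⊕1⊕1⊕0⊕0⊕0⊕1⊕0 = 0
Syndrome s16…s1 = 00010 → error at position 2.
Flip position 2: 0100110111111110111110111100010 → 0000110111111110111110111100010

0000110111111110111110111100010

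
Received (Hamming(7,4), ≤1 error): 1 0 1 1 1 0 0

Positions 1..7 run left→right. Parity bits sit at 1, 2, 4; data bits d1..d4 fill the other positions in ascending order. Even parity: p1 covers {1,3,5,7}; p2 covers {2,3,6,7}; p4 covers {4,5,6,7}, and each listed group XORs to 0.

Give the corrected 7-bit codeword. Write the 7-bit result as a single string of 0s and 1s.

s1 (pos 1,3,5,7): 1⊕1⊕1⊕0 = 1
s2 (pos 2,3,6,7): 0⊕1⊕0⊕0 = 1
s4 (pos 4,5,6,7): 1⊕1⊕0⊕0 = 0
Syndrome s4…s1 = 011 → error at position 3.
Flip position 3: 1011100 → 1001100

1001100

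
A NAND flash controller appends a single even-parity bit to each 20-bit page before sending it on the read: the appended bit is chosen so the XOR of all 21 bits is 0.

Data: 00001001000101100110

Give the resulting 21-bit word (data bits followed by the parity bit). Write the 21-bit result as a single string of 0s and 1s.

XOR of the 20 data bits: 0⊕0⊕0⊕0⊕1⊕0⊕0⊕1⊕0⊕0⊕0⊕1⊕0⊕1⊕1⊕0⊕0⊕1⊕1⊕0 = 1
Parity bit = 1 (so all 21 bits XOR to 0).

000010010001011001101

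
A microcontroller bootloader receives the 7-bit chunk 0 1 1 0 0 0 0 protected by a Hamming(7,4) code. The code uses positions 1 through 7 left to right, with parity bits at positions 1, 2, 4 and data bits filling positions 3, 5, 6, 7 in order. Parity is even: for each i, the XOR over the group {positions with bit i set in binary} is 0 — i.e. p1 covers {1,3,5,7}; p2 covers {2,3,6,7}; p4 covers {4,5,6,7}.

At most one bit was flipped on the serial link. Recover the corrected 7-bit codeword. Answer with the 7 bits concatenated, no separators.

1110000

s1 (pos 1,3,5,7): 0⊕1⊕0⊕0 = 1
s2 (pos 2,3,6,7): 1⊕1⊕0⊕0 = 0
s4 (pos 4,5,6,7): 0⊕0⊕0⊕0 = 0
Syndrome s4…s1 = 001 → error at position 1.
Flip position 1: 0110000 → 1110000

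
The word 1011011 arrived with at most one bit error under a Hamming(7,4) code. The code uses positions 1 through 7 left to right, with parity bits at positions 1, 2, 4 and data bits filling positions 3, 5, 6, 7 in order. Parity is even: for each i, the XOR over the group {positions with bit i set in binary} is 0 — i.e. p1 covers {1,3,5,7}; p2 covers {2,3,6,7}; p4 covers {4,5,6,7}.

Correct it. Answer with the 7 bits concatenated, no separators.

s1 (pos 1,3,5,7): 1⊕1⊕0⊕1 = 1
s2 (pos 2,3,6,7): 0⊕1⊕1⊕1 = 1
s4 (pos 4,5,6,7): 1⊕0⊕1⊕1 = 1
Syndrome s4…s1 = 111 → error at position 7.
Flip position 7: 1011011 → 1011010

1011010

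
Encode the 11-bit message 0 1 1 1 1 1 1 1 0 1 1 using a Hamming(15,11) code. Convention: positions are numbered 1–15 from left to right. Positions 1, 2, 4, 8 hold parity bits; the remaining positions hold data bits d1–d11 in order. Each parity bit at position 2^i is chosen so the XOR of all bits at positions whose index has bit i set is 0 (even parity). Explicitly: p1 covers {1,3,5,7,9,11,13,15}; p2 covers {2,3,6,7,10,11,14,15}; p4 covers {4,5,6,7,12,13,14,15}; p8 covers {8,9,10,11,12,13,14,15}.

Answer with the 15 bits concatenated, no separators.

100011101111011

Place data at non-parity positions: p1 p2 0 p4 1 1 1 p8 1 1 1 1 0 1 1
p1 (pos 1,3,5,7,9,11,13,15): XOR of data positions = 0⊕1⊕1⊕1⊕1⊕0⊕1 = 1
p2 (pos 2,3,6,7,10,11,14,15): XOR of data positions = 0⊕1⊕1⊕1⊕1⊕1⊕1 = 0
p4 (pos 4,5,6,7,12,13,14,15): XOR of data positions = 1⊕1⊕1⊕1⊕0⊕1⊕1 = 0
p8 (pos 8,9,10,11,12,13,14,15): XOR of data positions = 1⊕1⊕1⊕1⊕0⊕1⊕1 = 0
Codeword: 100011101111011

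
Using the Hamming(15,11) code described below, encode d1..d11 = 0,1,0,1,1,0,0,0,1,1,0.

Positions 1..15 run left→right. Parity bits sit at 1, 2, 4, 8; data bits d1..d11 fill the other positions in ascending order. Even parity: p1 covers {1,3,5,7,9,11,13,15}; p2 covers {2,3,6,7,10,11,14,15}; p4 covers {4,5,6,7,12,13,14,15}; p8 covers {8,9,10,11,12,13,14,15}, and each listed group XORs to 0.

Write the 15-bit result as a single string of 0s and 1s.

Place data at non-parity positions: p1 p2 0 p4 1 0 1 p8 1 0 0 0 1 1 0
p1 (pos 1,3,5,7,9,11,13,15): XOR of data positions = 0⊕1⊕1⊕1⊕0⊕1⊕0 = 0
p2 (pos 2,3,6,7,10,11,14,15): XOR of data positions = 0⊕0⊕1⊕0⊕0⊕1⊕0 = 0
p4 (pos 4,5,6,7,12,13,14,15): XOR of data positions = 1⊕0⊕1⊕0⊕1⊕1⊕0 = 0
p8 (pos 8,9,10,11,12,13,14,15): XOR of data positions = 1⊕0⊕0⊕0⊕1⊕1⊕0 = 1
Codeword: 000010111000110

000010111000110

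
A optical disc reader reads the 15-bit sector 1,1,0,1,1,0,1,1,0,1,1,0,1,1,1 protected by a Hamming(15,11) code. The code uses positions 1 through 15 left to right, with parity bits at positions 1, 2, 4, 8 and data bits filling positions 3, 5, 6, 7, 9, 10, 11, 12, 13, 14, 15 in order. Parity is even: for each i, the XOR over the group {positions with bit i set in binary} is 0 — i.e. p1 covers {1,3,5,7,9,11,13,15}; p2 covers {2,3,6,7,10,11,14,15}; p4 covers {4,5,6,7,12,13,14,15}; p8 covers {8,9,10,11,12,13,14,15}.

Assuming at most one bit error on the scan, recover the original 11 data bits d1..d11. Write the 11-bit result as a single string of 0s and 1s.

01010110111

s1 (pos 1,3,5,7,9,11,13,15): 1⊕0⊕1⊕1⊕0⊕1⊕1⊕1 = 0
s2 (pos 2,3,6,7,10,11,14,15): 1⊕0⊕0⊕1⊕1⊕1⊕1⊕1 = 0
s4 (pos 4,5,6,7,12,13,14,15): 1⊕1⊕0⊕1⊕0⊕1⊕1⊕1 = 0
s8 (pos 8,9,10,11,12,13,14,15): 1⊕0⊕1⊕1⊕0⊕1⊕1⊕1 = 0
Syndrome s8…s1 = 0000 → no error.
Read data bits from positions 3,5,6,7,9,10,11,12,13,14,15: 01010110111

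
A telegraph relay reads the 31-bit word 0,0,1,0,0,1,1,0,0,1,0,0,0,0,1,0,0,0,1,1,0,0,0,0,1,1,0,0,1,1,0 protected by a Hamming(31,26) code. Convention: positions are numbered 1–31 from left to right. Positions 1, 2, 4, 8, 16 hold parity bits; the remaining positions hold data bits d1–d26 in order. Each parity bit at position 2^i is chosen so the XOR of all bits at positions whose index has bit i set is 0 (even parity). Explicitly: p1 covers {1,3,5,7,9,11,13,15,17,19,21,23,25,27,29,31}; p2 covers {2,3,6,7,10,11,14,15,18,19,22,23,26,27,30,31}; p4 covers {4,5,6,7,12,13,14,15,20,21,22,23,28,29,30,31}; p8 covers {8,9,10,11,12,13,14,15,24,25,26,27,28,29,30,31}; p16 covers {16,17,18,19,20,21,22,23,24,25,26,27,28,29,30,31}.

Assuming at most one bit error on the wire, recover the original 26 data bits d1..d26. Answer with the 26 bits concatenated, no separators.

s1 (pos 1,3,5,7,9,11,13,15,17,19,21,23,25,27,29,31): 0⊕1⊕0⊕1⊕0⊕0⊕0⊕1⊕0⊕1⊕0⊕0⊕1⊕0⊕1⊕0 = 0
s2 (pos 2,3,6,7,10,11,14,15,18,19,22,23,26,27,30,31): 0⊕1⊕1⊕1⊕1⊕0⊕0⊕1⊕0⊕1⊕0⊕0⊕1⊕0⊕1⊕0 = 0
s4 (pos 4,5,6,7,12,13,14,15,20,21,22,23,28,29,30,31): 0⊕0⊕1⊕1⊕0⊕0⊕0⊕1⊕1⊕0⊕0⊕0⊕0⊕1⊕1⊕0 = 0
s8 (pos 8,9,10,11,12,13,14,15,24,25,26,27,28,29,30,31): 0⊕0⊕1⊕0⊕0⊕0⊕0⊕1⊕0⊕1⊕1⊕0⊕0⊕1⊕1⊕0 = 0
s16 (pos 16,17,18,19,20,21,22,23,24,25,26,27,28,29,30,31): 0⊕0⊕0⊕1⊕1⊕0⊕0⊕0⊕0⊕1⊕1⊕0⊕0⊕1⊕1⊕0 = 0
Syndrome s16…s1 = 00000 → no error.
Read data bits from positions 3,5,6,7,9,10,11,12,13,14,15,17,18,19,20,21,22,23,24,25,26,27,28,29,30,31: 10110100001001100001100110

10110100001001100001100110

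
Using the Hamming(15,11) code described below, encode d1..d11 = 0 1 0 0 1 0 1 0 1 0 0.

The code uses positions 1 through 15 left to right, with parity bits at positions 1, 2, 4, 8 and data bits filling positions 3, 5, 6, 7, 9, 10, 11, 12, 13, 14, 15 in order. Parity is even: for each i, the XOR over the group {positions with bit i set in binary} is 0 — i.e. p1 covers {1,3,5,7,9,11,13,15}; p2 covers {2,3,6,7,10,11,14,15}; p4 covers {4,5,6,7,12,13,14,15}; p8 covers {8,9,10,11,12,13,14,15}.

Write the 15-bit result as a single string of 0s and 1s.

010010011010100

Place data at non-parity positions: p1 p2 0 p4 1 0 0 p8 1 0 1 0 1 0 0
p1 (pos 1,3,5,7,9,11,13,15): XOR of data positions = 0⊕1⊕0⊕1⊕1⊕1⊕0 = 0
p2 (pos 2,3,6,7,10,11,14,15): XOR of data positions = 0⊕0⊕0⊕0⊕1⊕0⊕0 = 1
p4 (pos 4,5,6,7,12,13,14,15): XOR of data positions = 1⊕0⊕0⊕0⊕1⊕0⊕0 = 0
p8 (pos 8,9,10,11,12,13,14,15): XOR of data positions = 1⊕0⊕1⊕0⊕1⊕0⊕0 = 1
Codeword: 010010011010100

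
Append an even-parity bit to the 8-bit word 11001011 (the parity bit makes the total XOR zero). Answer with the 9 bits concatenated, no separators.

XOR of the 8 data bits: 1⊕1⊕0⊕0⊕1⊕0⊕1⊕1 = 1
Parity bit = 1 (so all 9 bits XOR to 0).

110010111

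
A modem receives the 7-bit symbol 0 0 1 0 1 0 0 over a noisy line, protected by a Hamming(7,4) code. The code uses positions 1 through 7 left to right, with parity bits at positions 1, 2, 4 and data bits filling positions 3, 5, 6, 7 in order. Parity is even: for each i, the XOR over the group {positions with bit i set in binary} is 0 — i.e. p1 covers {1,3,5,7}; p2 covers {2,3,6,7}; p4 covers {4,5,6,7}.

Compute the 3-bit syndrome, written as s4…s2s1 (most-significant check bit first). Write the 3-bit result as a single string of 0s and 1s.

s1 (pos 1,3,5,7): 0⊕1⊕1⊕0 = 0
s2 (pos 2,3,6,7): 0⊕1⊕0⊕0 = 1
s4 (pos 4,5,6,7): 0⊕1⊕0⊕0 = 1
Syndrome s4…s1 = 110 → error at position 6.

110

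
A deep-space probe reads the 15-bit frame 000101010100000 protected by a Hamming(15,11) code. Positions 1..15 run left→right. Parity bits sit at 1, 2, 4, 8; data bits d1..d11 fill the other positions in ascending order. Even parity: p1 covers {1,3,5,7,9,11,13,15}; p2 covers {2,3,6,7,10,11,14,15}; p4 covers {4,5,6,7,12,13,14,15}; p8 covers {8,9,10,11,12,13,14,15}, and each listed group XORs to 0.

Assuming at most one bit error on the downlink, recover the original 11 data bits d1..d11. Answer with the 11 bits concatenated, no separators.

s1 (pos 1,3,5,7,9,11,13,15): 0⊕0⊕0⊕0⊕0⊕0⊕0⊕0 = 0
s2 (pos 2,3,6,7,10,11,14,15): 0⊕0⊕1⊕0⊕1⊕0⊕0⊕0 = 0
s4 (pos 4,5,6,7,12,13,14,15): 1⊕0⊕1⊕0⊕0⊕0⊕0⊕0 = 0
s8 (pos 8,9,10,11,12,13,14,15): 1⊕0⊕1⊕0⊕0⊕0⊕0⊕0 = 0
Syndrome s8…s1 = 0000 → no error.
Read data bits from positions 3,5,6,7,9,10,11,12,13,14,15: 00100100000

00100100000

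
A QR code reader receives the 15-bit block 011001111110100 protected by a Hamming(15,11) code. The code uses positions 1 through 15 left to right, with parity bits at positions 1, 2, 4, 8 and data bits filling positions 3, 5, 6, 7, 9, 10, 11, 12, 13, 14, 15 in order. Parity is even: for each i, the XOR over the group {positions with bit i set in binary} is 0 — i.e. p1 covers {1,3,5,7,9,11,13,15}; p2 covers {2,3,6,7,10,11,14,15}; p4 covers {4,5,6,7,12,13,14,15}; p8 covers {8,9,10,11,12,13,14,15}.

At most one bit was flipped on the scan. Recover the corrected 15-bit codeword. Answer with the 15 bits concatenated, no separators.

011001111110000

s1 (pos 1,3,5,7,9,11,13,15): 0⊕1⊕0⊕1⊕1⊕1⊕1⊕0 = 1
s2 (pos 2,3,6,7,10,11,14,15): 1⊕1⊕1⊕1⊕1⊕1⊕0⊕0 = 0
s4 (pos 4,5,6,7,12,13,14,15): 0⊕0⊕1⊕1⊕0⊕1⊕0⊕0 = 1
s8 (pos 8,9,10,11,12,13,14,15): 1⊕1⊕1⊕1⊕0⊕1⊕0⊕0 = 1
Syndrome s8…s1 = 1101 → error at position 13.
Flip position 13: 011001111110100 → 011001111110000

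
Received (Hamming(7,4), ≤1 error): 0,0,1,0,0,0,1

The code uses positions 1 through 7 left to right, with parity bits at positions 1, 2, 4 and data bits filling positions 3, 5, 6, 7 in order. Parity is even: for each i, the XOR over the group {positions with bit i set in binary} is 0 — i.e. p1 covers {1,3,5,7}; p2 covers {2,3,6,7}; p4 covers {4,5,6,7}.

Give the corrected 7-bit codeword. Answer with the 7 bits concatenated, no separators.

0011001

s1 (pos 1,3,5,7): 0⊕1⊕0⊕1 = 0
s2 (pos 2,3,6,7): 0⊕1⊕0⊕1 = 0
s4 (pos 4,5,6,7): 0⊕0⊕0⊕1 = 1
Syndrome s4…s1 = 100 → error at position 4.
Flip position 4: 0010001 → 0011001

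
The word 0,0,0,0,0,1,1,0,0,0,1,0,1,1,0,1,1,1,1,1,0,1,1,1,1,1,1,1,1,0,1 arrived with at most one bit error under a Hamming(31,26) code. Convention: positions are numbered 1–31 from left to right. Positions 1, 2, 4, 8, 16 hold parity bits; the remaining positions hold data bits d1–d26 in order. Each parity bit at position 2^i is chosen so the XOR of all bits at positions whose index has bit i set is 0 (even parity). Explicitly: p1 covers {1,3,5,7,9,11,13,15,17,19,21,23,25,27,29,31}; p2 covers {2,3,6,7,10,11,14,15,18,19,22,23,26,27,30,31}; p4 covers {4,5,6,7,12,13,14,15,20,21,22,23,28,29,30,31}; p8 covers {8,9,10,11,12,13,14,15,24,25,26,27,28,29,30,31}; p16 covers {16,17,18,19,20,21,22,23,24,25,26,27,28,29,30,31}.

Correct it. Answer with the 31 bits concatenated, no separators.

0100011000101101111101111111101

s1 (pos 1,3,5,7,9,11,13,15,17,19,21,23,25,27,29,31): 0⊕0⊕0⊕1⊕0⊕1⊕1⊕0⊕1⊕1⊕0⊕1⊕1⊕1⊕1⊕1 = 0
s2 (pos 2,3,6,7,10,11,14,15,18,19,22,23,26,27,30,31): 0⊕0⊕1⊕1⊕0⊕1⊕1⊕0⊕1⊕1⊕1⊕1⊕1⊕1⊕0⊕1 = 1
s4 (pos 4,5,6,7,12,13,14,15,20,21,22,23,28,29,30,31): 0⊕0⊕1⊕1⊕0⊕1⊕1⊕0⊕1⊕0⊕1⊕1⊕1⊕1⊕0⊕1 = 0
s8 (pos 8,9,10,11,12,13,14,15,24,25,26,27,28,29,30,31): 0⊕0⊕0⊕1⊕0⊕1⊕1⊕0⊕1⊕1⊕1⊕1⊕1⊕1⊕0⊕1 = 0
s16 (pos 16,17,18,19,20,21,22,23,24,25,26,27,28,29,30,31): 1⊕1⊕1⊕1⊕1⊕0⊕1⊕1⊕1⊕1⊕1⊕1⊕1⊕1⊕0⊕1 = 0
Syndrome s16…s1 = 00010 → error at position 2.
Flip position 2: 0000011000101101111101111111101 → 0100011000101101111101111111101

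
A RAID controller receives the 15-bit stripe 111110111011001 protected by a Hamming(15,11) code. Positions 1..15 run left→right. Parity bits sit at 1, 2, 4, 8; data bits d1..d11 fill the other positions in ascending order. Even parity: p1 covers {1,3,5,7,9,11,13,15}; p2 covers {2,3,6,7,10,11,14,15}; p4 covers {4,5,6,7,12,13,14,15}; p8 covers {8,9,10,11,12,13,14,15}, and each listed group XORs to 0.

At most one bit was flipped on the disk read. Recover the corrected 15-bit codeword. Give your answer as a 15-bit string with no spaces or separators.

111110111011000

s1 (pos 1,3,5,7,9,11,13,15): 1⊕1⊕1⊕1⊕1⊕1⊕0⊕1 = 1
s2 (pos 2,3,6,7,10,11,14,15): 1⊕1⊕0⊕1⊕0⊕1⊕0⊕1 = 1
s4 (pos 4,5,6,7,12,13,14,15): 1⊕1⊕0⊕1⊕1⊕0⊕0⊕1 = 1
s8 (pos 8,9,10,11,12,13,14,15): 1⊕1⊕0⊕1⊕1⊕0⊕0⊕1 = 1
Syndrome s8…s1 = 1111 → error at position 15.
Flip position 15: 111110111011001 → 111110111011000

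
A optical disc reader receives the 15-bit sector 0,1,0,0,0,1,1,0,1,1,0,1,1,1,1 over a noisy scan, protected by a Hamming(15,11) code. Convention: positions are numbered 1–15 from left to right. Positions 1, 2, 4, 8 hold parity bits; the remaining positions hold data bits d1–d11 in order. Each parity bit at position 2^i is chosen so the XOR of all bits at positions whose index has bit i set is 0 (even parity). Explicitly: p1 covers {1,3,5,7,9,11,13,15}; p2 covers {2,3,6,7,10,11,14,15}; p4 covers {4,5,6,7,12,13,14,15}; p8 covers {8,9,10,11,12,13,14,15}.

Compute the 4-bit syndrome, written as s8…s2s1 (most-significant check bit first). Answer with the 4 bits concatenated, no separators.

0000

s1 (pos 1,3,5,7,9,11,13,15): 0⊕0⊕0⊕1⊕1⊕0⊕1⊕1 = 0
s2 (pos 2,3,6,7,10,11,14,15): 1⊕0⊕1⊕1⊕1⊕0⊕1⊕1 = 0
s4 (pos 4,5,6,7,12,13,14,15): 0⊕0⊕1⊕1⊕1⊕1⊕1⊕1 = 0
s8 (pos 8,9,10,11,12,13,14,15): 0⊕1⊕1⊕0⊕1⊕1⊕1⊕1 = 0
Syndrome s8…s1 = 0000 → no error.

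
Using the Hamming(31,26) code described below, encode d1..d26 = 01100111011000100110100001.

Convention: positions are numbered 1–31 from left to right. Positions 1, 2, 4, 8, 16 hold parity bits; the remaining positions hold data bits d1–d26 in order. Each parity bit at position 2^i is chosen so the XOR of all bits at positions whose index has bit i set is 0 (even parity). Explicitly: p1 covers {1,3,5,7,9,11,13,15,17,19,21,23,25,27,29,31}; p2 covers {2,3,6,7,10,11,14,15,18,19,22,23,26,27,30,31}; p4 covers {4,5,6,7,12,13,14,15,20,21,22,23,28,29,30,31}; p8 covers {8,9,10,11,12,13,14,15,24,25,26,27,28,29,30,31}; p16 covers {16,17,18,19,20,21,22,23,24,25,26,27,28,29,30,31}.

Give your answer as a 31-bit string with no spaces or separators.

1000110001110111000100110100001

Place data at non-parity positions: p1 p2 0 p4 1 1 0 p8 0 1 1 1 0 1 1 p16 0 0 0 1 0 0 1 1 0 1 0 0 0 0 1
p1 (pos 1,3,5,7,9,11,13,15,17,19,21,23,25,27,29,31): XOR of data positions = 0⊕1⊕0⊕0⊕1⊕0⊕1⊕0⊕0⊕0⊕1⊕0⊕0⊕0⊕1 = 1
p2 (pos 2,3,6,7,10,11,14,15,18,19,22,23,26,27,30,31): XOR of data positions = 0⊕1⊕0⊕1⊕1⊕1⊕1⊕0⊕0⊕0⊕1⊕1⊕0⊕0⊕1 = 0
p4 (pos 4,5,6,7,12,13,14,15,20,21,22,23,28,29,30,31): XOR of data positions = 1⊕1⊕0⊕1⊕0⊕1⊕1⊕1⊕0⊕0⊕1⊕0⊕0⊕0⊕1 = 0
p8 (pos 8,9,10,11,12,13,14,15,24,25,26,27,28,29,30,31): XOR of data positions = 0⊕1⊕1⊕1⊕0⊕1⊕1⊕1⊕0⊕1⊕0⊕0⊕0⊕0⊕1 = 0
p16 (pos 16,17,18,19,20,21,22,23,24,25,26,27,28,29,30,31): XOR of data positions = 0⊕0⊕0⊕1⊕0⊕0⊕1⊕1⊕0⊕1⊕0⊕0⊕0⊕0⊕1 = 1
Codeword: 1000110001110111000100110100001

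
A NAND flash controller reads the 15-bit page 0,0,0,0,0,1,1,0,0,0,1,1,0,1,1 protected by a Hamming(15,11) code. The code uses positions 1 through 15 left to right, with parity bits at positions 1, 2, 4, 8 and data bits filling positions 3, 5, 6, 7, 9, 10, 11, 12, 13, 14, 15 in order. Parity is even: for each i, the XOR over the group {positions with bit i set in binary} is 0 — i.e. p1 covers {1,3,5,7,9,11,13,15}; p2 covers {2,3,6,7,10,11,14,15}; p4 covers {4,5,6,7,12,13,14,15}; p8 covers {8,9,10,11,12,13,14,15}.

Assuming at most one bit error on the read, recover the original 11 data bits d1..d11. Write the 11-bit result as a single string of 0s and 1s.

00100011011

s1 (pos 1,3,5,7,9,11,13,15): 0⊕0⊕0⊕1⊕0⊕1⊕0⊕1 = 1
s2 (pos 2,3,6,7,10,11,14,15): 0⊕0⊕1⊕1⊕0⊕1⊕1⊕1 = 1
s4 (pos 4,5,6,7,12,13,14,15): 0⊕0⊕1⊕1⊕1⊕0⊕1⊕1 = 1
s8 (pos 8,9,10,11,12,13,14,15): 0⊕0⊕0⊕1⊕1⊕0⊕1⊕1 = 0
Syndrome s8…s1 = 0111 → error at position 7.
Flip position 7: 000001100011011 → 000001000011011
Read data bits from positions 3,5,6,7,9,10,11,12,13,14,15: 00100011011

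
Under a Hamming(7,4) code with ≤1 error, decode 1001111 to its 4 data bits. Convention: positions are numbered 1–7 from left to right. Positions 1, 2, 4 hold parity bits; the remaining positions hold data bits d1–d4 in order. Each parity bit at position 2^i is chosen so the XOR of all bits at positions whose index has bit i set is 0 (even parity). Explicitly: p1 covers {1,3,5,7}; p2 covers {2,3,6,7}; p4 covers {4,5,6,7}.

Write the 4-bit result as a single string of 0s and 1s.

0111

s1 (pos 1,3,5,7): 1⊕0⊕1⊕1 = 1
s2 (pos 2,3,6,7): 0⊕0⊕1⊕1 = 0
s4 (pos 4,5,6,7): 1⊕1⊕1⊕1 = 0
Syndrome s4…s1 = 001 → error at position 1.
Flip position 1: 1001111 → 0001111
Read data bits from positions 3,5,6,7: 0111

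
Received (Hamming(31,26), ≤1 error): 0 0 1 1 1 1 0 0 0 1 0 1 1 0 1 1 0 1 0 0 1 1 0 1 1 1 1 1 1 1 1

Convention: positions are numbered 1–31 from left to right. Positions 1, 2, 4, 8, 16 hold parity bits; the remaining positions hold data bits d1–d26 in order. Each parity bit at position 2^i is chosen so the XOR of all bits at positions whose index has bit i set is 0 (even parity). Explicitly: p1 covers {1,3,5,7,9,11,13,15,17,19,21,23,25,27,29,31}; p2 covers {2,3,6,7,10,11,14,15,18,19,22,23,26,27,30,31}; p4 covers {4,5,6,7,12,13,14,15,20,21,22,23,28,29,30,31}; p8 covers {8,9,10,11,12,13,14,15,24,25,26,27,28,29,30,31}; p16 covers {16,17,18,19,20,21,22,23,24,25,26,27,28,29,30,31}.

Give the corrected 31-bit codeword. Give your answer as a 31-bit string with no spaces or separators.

s1 (pos 1,3,5,7,9,11,13,15,17,19,21,23,25,27,29,31): 0⊕1⊕1⊕0⊕0⊕0⊕1⊕1⊕0⊕0⊕1⊕0⊕1⊕1⊕1⊕1 = 1
s2 (pos 2,3,6,7,10,11,14,15,18,19,22,23,26,27,30,31): 0⊕1⊕1⊕0⊕1⊕0⊕0⊕1⊕1⊕0⊕1⊕0⊕1⊕1⊕1⊕1 = 0
s4 (pos 4,5,6,7,12,13,14,15,20,21,22,23,28,29,30,31): 1⊕1⊕1⊕0⊕1⊕1⊕0⊕1⊕0⊕1⊕1⊕0⊕1⊕1⊕1⊕1 = 0
s8 (pos 8,9,10,11,12,13,14,15,24,25,26,27,28,29,30,31): 0⊕0⊕1⊕0⊕1⊕1⊕0⊕1⊕1⊕1⊕1⊕1⊕1⊕1⊕1⊕1 = 0
s16 (pos 16,17,18,19,20,21,22,23,24,25,26,27,28,29,30,31): 1⊕0⊕1⊕0⊕0⊕1⊕1⊕0⊕1⊕1⊕1⊕1⊕1⊕1⊕1⊕1 = 0
Syndrome s16…s1 = 00001 → error at position 1.
Flip position 1: 0011110001011011010011011111111 → 1011110001011011010011011111111

1011110001011011010011011111111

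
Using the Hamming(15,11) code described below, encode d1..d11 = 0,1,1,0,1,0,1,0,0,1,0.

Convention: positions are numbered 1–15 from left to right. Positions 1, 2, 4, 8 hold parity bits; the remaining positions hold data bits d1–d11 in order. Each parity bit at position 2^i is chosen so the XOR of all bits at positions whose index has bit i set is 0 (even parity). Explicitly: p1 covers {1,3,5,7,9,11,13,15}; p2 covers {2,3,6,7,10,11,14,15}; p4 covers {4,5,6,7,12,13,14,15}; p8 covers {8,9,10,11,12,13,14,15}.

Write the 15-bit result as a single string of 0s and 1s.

Place data at non-parity positions: p1 p2 0 p4 1 1 0 p8 1 0 1 0 0 1 0
p1 (pos 1,3,5,7,9,11,13,15): XOR of data positions = 0⊕1⊕0⊕1⊕1⊕0⊕0 = 1
p2 (pos 2,3,6,7,10,11,14,15): XOR of data positions = 0⊕1⊕0⊕0⊕1⊕1⊕0 = 1
p4 (pos 4,5,6,7,12,13,14,15): XOR of data positions = 1⊕1⊕0⊕0⊕0⊕1⊕0 = 1
p8 (pos 8,9,10,11,12,13,14,15): XOR of data positions = 1⊕0⊕1⊕0⊕0⊕1⊕0 = 1
Codeword: 110111011010010

110111011010010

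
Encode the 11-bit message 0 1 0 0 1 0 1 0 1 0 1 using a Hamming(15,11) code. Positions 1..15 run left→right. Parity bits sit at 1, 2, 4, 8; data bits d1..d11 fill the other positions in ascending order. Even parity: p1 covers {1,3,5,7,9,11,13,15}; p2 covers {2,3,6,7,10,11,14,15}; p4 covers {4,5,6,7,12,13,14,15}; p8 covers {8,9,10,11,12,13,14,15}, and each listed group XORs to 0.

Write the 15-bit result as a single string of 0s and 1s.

100110001010101

Place data at non-parity positions: p1 p2 0 p4 1 0 0 p8 1 0 1 0 1 0 1
p1 (pos 1,3,5,7,9,11,13,15): XOR of data positions = 0⊕1⊕0⊕1⊕1⊕1⊕1 = 1
p2 (pos 2,3,6,7,10,11,14,15): XOR of data positions = 0⊕0⊕0⊕0⊕1⊕0⊕1 = 0
p4 (pos 4,5,6,7,12,13,14,15): XOR of data positions = 1⊕0⊕0⊕0⊕1⊕0⊕1 = 1
p8 (pos 8,9,10,11,12,13,14,15): XOR of data positions = 1⊕0⊕1⊕0⊕1⊕0⊕1 = 0
Codeword: 100110001010101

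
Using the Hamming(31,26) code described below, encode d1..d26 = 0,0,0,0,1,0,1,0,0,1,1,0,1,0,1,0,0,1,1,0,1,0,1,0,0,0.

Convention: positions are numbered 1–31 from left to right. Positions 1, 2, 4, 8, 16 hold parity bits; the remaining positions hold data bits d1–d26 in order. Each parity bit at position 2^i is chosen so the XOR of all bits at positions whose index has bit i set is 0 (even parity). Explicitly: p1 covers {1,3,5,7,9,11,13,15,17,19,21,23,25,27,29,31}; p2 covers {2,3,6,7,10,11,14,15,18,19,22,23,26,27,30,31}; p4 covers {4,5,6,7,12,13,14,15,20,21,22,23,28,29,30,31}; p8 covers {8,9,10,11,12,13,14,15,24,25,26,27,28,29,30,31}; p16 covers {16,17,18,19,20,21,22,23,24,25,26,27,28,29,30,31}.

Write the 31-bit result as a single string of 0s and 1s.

Place data at non-parity positions: p1 p2 0 p4 0 0 0 p8 1 0 1 0 0 1 1 p16 0 1 0 1 0 0 1 1 0 1 0 1 0 0 0
p1 (pos 1,3,5,7,9,11,13,15,17,19,21,23,25,27,29,31): XOR of data positions = 0⊕0⊕0⊕1⊕1⊕0⊕1⊕0⊕0⊕0⊕1⊕0⊕0⊕0⊕0 = 0
p2 (pos 2,3,6,7,10,11,14,15,18,19,22,23,26,27,30,31): XOR of data positions = 0⊕0⊕0⊕0⊕1⊕1⊕1⊕1⊕0⊕0⊕1⊕1⊕0⊕0⊕0 = 0
p4 (pos 4,5,6,7,12,13,14,15,20,21,22,23,28,29,30,31): XOR of data positions = 0⊕0⊕0⊕0⊕0⊕1⊕1⊕1⊕0⊕0⊕1⊕1⊕0⊕0⊕0 = 1
p8 (pos 8,9,10,11,12,13,14,15,24,25,26,27,28,29,30,31): XOR of data positions = 1⊕0⊕1⊕0⊕0⊕1⊕1⊕1⊕0⊕1⊕0⊕1⊕0⊕0⊕0 = 1
p16 (pos 16,17,18,19,20,21,22,23,24,25,26,27,28,29,30,31): XOR of data positions = 0⊕1⊕0⊕1⊕0⊕0⊕1⊕1⊕0⊕1⊕0⊕1⊕0⊕0⊕0 = 0
Codeword: 0001000110100110010100110101000

0001000110100110010100110101000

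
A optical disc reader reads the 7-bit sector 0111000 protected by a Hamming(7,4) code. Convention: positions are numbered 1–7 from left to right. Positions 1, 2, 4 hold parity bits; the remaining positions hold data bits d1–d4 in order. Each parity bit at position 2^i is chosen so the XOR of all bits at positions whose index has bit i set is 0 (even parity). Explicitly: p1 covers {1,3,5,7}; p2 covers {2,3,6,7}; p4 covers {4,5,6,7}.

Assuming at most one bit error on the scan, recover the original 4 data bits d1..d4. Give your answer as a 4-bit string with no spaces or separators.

1100

s1 (pos 1,3,5,7): 0⊕1⊕0⊕0 = 1
s2 (pos 2,3,6,7): 1⊕1⊕0⊕0 = 0
s4 (pos 4,5,6,7): 1⊕0⊕0⊕0 = 1
Syndrome s4…s1 = 101 → error at position 5.
Flip position 5: 0111000 → 0111100
Read data bits from positions 3,5,6,7: 1100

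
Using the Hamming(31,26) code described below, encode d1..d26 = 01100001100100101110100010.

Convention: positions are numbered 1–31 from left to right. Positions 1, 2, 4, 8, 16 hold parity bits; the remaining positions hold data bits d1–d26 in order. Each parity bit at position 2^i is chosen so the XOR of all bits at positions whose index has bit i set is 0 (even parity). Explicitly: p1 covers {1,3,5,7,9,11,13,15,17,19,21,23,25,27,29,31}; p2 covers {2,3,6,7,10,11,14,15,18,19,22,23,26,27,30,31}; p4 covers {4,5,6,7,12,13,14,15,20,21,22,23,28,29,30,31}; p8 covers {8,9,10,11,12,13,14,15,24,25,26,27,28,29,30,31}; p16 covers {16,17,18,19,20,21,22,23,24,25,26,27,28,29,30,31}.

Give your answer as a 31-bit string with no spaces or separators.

Place data at non-parity positions: p1 p2 0 p4 1 1 0 p8 0 0 0 1 1 0 0 p16 1 0 0 1 0 1 1 1 0 1 0 0 0 1 0
p1 (pos 1,3,5,7,9,11,13,15,17,19,21,23,25,27,29,31): XOR of data positions = 0⊕1⊕0⊕0⊕0⊕1⊕0⊕1⊕0⊕0⊕1⊕0⊕0⊕0⊕0 = 0
p2 (pos 2,3,6,7,10,11,14,15,18,19,22,23,26,27,30,31): XOR of data positions = 0⊕1⊕0⊕0⊕0⊕0⊕0⊕0⊕0⊕1⊕1⊕1⊕0⊕1⊕0 = 1
p4 (pos 4,5,6,7,12,13,14,15,20,21,22,23,28,29,30,31): XOR of data positions = 1⊕1⊕0⊕1⊕1⊕0⊕0⊕1⊕0⊕1⊕1⊕0⊕0⊕1⊕0 = 0
p8 (pos 8,9,10,11,12,13,14,15,24,25,26,27,28,29,30,31): XOR of data positions = 0⊕0⊕0⊕1⊕1⊕0⊕0⊕1⊕0⊕1⊕0⊕0⊕0⊕1⊕0 = 1
p16 (pos 16,17,18,19,20,21,22,23,24,25,26,27,28,29,30,31): XOR of data positions = 1⊕0⊕0⊕1⊕0⊕1⊕1⊕1⊕0⊕1⊕0⊕0⊕0⊕1⊕0 = 1
Codeword: 0100110100011001100101110100010

0100110100011001100101110100010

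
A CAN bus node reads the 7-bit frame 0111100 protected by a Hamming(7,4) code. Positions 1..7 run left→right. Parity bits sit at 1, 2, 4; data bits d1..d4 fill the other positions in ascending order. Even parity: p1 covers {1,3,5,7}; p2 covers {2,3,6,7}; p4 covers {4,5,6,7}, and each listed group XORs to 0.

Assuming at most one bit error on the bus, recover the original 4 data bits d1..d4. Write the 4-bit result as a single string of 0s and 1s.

s1 (pos 1,3,5,7): 0⊕1⊕1⊕0 = 0
s2 (pos 2,3,6,7): 1⊕1⊕0⊕0 = 0
s4 (pos 4,5,6,7): 1⊕1⊕0⊕0 = 0
Syndrome s4…s1 = 000 → no error.
Read data bits from positions 3,5,6,7: 1100

1100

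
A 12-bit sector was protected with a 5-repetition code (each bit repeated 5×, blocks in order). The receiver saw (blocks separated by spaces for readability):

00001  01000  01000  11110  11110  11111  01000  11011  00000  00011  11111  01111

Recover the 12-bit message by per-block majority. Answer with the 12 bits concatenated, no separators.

Block 1 (00001): 1 one → 0
Block 2 (01000): 1 one → 0
Block 3 (01000): 1 one → 0
Block 4 (11110): 4 ones → 1
Block 5 (11110): 4 ones → 1
Block 6 (11111): 5 ones → 1
Block 7 (01000): 1 one → 0
Block 8 (11011): 4 ones → 1
Block 9 (00000): 0 ones → 0
Block 10 (00011): 2 ones → 0
Block 11 (11111): 5 ones → 1
Block 12 (01111): 4 ones → 1

000111010011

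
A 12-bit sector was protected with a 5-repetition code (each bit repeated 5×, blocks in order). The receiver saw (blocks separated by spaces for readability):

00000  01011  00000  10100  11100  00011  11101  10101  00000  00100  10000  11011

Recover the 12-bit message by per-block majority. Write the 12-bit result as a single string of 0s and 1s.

Block 1 (00000): 0 ones → 0
Block 2 (01011): 3 ones → 1
Block 3 (00000): 0 ones → 0
Block 4 (10100): 2 ones → 0
Block 5 (11100): 3 ones → 1
Block 6 (00011): 2 ones → 0
Block 7 (11101): 4 ones → 1
Block 8 (10101): 3 ones → 1
Block 9 (00000): 0 ones → 0
Block 10 (00100): 1 one → 0
Block 11 (10000): 1 one → 0
Block 12 (11011): 4 ones → 1

010010110001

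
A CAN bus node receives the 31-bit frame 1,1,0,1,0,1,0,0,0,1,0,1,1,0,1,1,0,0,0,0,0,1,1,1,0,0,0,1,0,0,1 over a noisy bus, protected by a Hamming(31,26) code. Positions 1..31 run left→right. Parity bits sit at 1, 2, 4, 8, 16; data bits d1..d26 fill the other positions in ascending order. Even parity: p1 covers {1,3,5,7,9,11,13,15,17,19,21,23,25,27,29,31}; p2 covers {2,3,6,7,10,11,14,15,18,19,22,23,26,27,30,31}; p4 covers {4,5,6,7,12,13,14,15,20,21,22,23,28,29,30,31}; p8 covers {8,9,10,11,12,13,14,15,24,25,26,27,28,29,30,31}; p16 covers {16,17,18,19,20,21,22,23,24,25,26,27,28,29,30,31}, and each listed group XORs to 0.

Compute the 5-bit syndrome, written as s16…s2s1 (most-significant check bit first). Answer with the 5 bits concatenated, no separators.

s1 (pos 1,3,5,7,9,11,13,15,17,19,21,23,25,27,29,31): 1⊕0⊕0⊕0⊕0⊕0⊕1⊕1⊕0⊕0⊕0⊕1⊕0⊕0⊕0⊕1 = 1
s2 (pos 2,3,6,7,10,11,14,15,18,19,22,23,26,27,30,31): 1⊕0⊕1⊕0⊕1⊕0⊕0⊕1⊕0⊕0⊕1⊕1⊕0⊕0⊕0⊕1 = 1
s4 (pos 4,5,6,7,12,13,14,15,20,21,22,23,28,29,30,31): 1⊕0⊕1⊕0⊕1⊕1⊕0⊕1⊕0⊕0⊕1⊕1⊕1⊕0⊕0⊕1 = 1
s8 (pos 8,9,10,11,12,13,14,15,24,25,26,27,28,29,30,31): 0⊕0⊕1⊕0⊕1⊕1⊕0⊕1⊕1⊕0⊕0⊕0⊕1⊕0⊕0⊕1 = 1
s16 (pos 16,17,18,19,20,21,22,23,24,25,26,27,28,29,30,31): 1⊕0⊕0⊕0⊕0⊕0⊕1⊕1⊕1⊕0⊕0⊕0⊕1⊕0⊕0⊕1 = 0
Syndrome s16…s1 = 01111 → error at position 15.

01111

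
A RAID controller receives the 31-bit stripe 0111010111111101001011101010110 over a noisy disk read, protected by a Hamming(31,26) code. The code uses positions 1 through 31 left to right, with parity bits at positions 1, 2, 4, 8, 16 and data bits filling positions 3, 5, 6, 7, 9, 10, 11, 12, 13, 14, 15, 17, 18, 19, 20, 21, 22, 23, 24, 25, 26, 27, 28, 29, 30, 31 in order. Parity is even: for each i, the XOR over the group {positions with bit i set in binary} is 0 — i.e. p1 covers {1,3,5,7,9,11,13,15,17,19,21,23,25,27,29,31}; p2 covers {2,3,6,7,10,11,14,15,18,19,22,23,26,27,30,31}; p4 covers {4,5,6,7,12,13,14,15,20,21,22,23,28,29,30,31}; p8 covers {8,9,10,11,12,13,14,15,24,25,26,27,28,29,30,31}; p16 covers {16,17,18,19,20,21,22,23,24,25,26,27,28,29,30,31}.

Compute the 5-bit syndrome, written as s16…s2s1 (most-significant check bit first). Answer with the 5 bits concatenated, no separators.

s1 (pos 1,3,5,7,9,11,13,15,17,19,21,23,25,27,29,31): 0⊕1⊕0⊕0⊕1⊕1⊕1⊕0⊕0⊕1⊕1⊕1⊕1⊕1⊕1⊕0 = 0
s2 (pos 2,3,6,7,10,11,14,15,18,19,22,23,26,27,30,31): 1⊕1⊕1⊕0⊕1⊕1⊕1⊕0⊕0⊕1⊕1⊕1⊕0⊕1⊕1⊕0 = 1
s4 (pos 4,5,6,7,12,13,14,15,20,21,22,23,28,29,30,31): 1⊕0⊕1⊕0⊕1⊕1⊕1⊕0⊕0⊕1⊕1⊕1⊕0⊕1⊕1⊕0 = 0
s8 (pos 8,9,10,11,12,13,14,15,24,25,26,27,28,29,30,31): 1⊕1⊕1⊕1⊕1⊕1⊕1⊕0⊕0⊕1⊕0⊕1⊕0⊕1⊕1⊕0 = 1
s16 (pos 16,17,18,19,20,21,22,23,24,25,26,27,28,29,30,31): 1⊕0⊕0⊕1⊕0⊕1⊕1⊕1⊕0⊕1⊕0⊕1⊕0⊕1⊕1⊕0 = 1
Syndrome s16…s1 = 11010 → error at position 26.

11010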